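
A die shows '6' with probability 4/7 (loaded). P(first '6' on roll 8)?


Geometric: P(X=8) = (1-p)^(k-1)×p = (3/7)^7×4/7 = 8748/5764801

P(X=8) = 8748/5764801 ≈ 0.15%


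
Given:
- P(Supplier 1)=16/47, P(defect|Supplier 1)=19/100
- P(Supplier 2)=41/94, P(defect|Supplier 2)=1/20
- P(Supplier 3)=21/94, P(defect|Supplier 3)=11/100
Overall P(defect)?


P(B) = Σ P(B|Aᵢ)×P(Aᵢ)
  19/100×16/47 = 76/1175
  1/20×41/94 = 41/1880
  11/100×21/94 = 231/9400
Sum = 261/2350

P(defect) = 261/2350 ≈ 11.11%


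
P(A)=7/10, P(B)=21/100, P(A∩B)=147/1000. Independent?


P(A)×P(B) = 147/1000
P(A∩B) = 147/1000
Equal ✓ → Independent

Yes, independent


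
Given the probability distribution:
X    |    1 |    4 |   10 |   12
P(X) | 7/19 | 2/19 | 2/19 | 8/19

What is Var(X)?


E[X] = 131/19
E[X²] = 1391/19
Var(X) = E[X²] - (E[X])² = 1391/19 - 17161/361 = 9268/361

Var(X) = 9268/361 ≈ 25.6731


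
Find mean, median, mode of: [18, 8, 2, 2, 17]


Sorted: [2, 2, 8, 17, 18]
Mean = 47/5
Median = 8
Freq: {18: 1, 8: 1, 2: 2, 17: 1}
Mode: [2]

Mean=47/5, Median=8, Mode=2


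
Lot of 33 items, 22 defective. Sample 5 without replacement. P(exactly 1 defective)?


Hypergeometric: C(22,1)×C(11,4)/C(33,5)
= 22×330/237336 = 55/1798

P(X=1) = 55/1798 ≈ 3.06%


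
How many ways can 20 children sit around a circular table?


Circular arrangements of 20 distinct objects: fix one position to break rotational symmetry.
(n-1)! = 19! = 121645100408832000

121645100408832000


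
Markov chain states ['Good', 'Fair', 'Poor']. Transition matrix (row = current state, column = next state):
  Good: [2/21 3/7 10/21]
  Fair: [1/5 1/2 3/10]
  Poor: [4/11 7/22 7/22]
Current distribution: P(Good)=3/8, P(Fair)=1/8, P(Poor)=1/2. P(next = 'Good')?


P(next=Good) = Σᵢ P(now=i)×P(i→Good)
= 3/8×2/21 + 1/8×1/5 + 1/2×4/11
= 1/28 + 1/40 + 2/11 = 747/3080

P = 747/3080 ≈ 0.2425


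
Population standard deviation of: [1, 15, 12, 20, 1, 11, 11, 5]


Mean = 76/8 = 19/2
  (1-19/2)²=289/4
  (15-19/2)²=121/4
  (12-19/2)²=25/4
  (20-19/2)²=441/4
  (1-19/2)²=289/4
  (11-19/2)²=9/4
  (11-19/2)²=9/4
  (5-19/2)²=81/4
Σ(x-μ)² = 316
σ² = 316/8 = 79/2

σ = √(79/2) ≈ 6.2849


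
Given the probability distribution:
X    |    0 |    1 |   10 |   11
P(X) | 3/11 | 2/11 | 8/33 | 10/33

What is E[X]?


E[X] = Σ x·P(X=x)
= (0)×(3/11) + (1)×(2/11) + (10)×(8/33) + (11)×(10/33)
= 196/33

E[X] = 196/33


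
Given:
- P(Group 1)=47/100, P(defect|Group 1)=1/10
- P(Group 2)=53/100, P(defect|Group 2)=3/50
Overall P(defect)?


P(B) = Σ P(B|Aᵢ)×P(Aᵢ)
  1/10×47/100 = 47/1000
  3/50×53/100 = 159/5000
Sum = 197/2500

P(defect) = 197/2500 ≈ 7.88%


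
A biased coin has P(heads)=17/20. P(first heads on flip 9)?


Geometric: P(X=9) = (1-p)^(k-1)×p = (3/20)^8×17/20 = 111537/512000000000

P(X=9) = 111537/512000000000 ≈ 0.00%


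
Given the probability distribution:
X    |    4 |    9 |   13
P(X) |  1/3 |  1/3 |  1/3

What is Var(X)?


E[X] = 26/3
E[X²] = 266/3
Var(X) = E[X²] - (E[X])² = 266/3 - 676/9 = 122/9

Var(X) = 122/9 ≈ 13.5556


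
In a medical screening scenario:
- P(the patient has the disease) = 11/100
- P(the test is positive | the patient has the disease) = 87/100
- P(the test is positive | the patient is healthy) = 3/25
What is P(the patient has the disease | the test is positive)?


Using Bayes' theorem:
P(A|B) = P(B|A)·P(A) / P(B)

P(the test is positive) = 87/100 × 11/100 + 3/25 × 89/100
= 957/10000 + 267/2500 = 81/400

P(the patient has the disease|the test is positive) = (957/10000) / (81/400) = 319/675

P(the patient has the disease|the test is positive) = 319/675 ≈ 47.26%


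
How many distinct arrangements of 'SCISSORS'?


Letters: 8, freq: {'S': 4, 'C': 1, 'I': 1, 'O': 1, 'R': 1}
8!/(4!×1!×1!×1!×1!) = 40320/24 = 1680

1680


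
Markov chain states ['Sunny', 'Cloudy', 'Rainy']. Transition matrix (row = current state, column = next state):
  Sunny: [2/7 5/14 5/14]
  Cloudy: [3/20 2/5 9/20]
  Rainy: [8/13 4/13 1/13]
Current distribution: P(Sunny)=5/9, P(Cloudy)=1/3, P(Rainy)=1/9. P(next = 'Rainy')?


P(next=Rainy) = Σᵢ P(now=i)×P(i→Rainy)
= 5/9×5/14 + 1/3×9/20 + 1/9×1/13
= 25/126 + 3/20 + 1/117 = 1949/5460

P = 1949/5460 ≈ 0.3570


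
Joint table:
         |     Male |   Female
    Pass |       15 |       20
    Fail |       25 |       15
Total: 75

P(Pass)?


P(Pass) = (15+20)/75 = 35/75 = 7/15

P(Pass) = 7/15 ≈ 46.67%


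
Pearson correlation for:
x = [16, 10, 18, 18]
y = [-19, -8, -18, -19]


n=4, Σx=62, Σy=-64, Σxy=-1050, Σx²=1004, Σy²=1110
r = (4×(-1050) - 62×(-64))/√((4×1004 - 62²)(4×1110 - (-64)²))
= -232/√(172×344) = -232/√59168 ≈ -232/243.2447 ≈ -0.9538

r ≈ -0.9538


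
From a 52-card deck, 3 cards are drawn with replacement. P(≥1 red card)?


P(not a red card) = 26/52 = 1/2
P(none in 3 draws) = (1/2)^3 = 1/8
P(≥1 red card) = 1 - 1/8 = 7/8

P = 7/8 ≈ 87.50%


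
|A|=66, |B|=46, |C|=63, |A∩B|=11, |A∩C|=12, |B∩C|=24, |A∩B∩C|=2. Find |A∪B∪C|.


|A∪B∪C| = 66+46+63-11-12-24+2 = 130

|A∪B∪C| = 130


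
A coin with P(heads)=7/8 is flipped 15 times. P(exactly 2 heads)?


Binomial: P(X=2) = C(15,2)×p^2×(1-p)^13
= 105 × 49/64 × 1/549755813888 = 5145/35184372088832

P(X=2) = 5145/35184372088832 ≈ 0.00%


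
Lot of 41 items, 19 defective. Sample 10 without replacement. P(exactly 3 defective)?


Hypergeometric: C(19,3)×C(22,7)/C(41,10)
= 969×170544/1121099408 = 2907/19721

P(X=3) = 2907/19721 ≈ 14.74%


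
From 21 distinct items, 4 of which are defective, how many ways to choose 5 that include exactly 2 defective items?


Choose 2 of the 4 defective items and 3 of the other 17 items:
C(4,2)×C(17,3) = 6×680 = 4080

4080


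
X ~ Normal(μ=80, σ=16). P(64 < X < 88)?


z₁=(64-80)/16=-1.0, z₂=(88-80)/16=0.5
P = Φ(0.5) - Φ(-1.0) = 0.691462 - 0.158655 = 0.532807 ≈ 0.5328

P(64 < X < 88) ≈ 0.5328


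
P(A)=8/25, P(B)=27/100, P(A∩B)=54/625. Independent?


P(A)×P(B) = 54/625
P(A∩B) = 54/625
Equal ✓ → Independent

Yes, independent


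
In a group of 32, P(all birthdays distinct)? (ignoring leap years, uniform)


P(all different) = Π(365-i)/365 for i=0..31
= (365/365)×(364/365)×...×(334/365)
= 0.246652

P ≈ 0.2467 ≈ 24.67%


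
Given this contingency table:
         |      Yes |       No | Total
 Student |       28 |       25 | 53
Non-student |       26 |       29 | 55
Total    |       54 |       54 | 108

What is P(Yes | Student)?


P(Yes | Student) = 28/(28+25) = 28/53

P(Yes|Student) = 28/53 ≈ 52.83%


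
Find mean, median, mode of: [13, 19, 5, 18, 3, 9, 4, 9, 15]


Sorted: [3, 4, 5, 9, 9, 13, 15, 18, 19]
Mean = 95/9
Median = 9
Freq: {13: 1, 19: 1, 5: 1, 18: 1, 3: 1, 9: 2, 4: 1, 15: 1}
Mode: [9]

Mean=95/9, Median=9, Mode=9


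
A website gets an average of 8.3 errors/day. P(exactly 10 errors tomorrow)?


Poisson(λ=8.3): P(X=10) = e^(-λ)×λ^k/k!
= e^(-8.3) × 8.3^10 / 10!
≈ 0.0002485168271 × 1551604118.72 / 3628800 ≈ 0.106261

P(X=10) ≈ 0.106261 ≈ 10.63%


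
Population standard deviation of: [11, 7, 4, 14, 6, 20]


Mean = 62/6 = 31/3
  (11-31/3)²=4/9
  (7-31/3)²=100/9
  (4-31/3)²=361/9
  (14-31/3)²=121/9
  (6-31/3)²=169/9
  (20-31/3)²=841/9
Σ(x-μ)² = 532/3
σ² = (532/3)/6 = 266/9

σ = √(266/9) ≈ 5.4365


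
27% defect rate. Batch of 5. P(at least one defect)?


P(all good) = (73/100)^5 = 2073071593/10000000000
P(≥1 defect) = 7926928407/10000000000

P = 7926928407/10000000000 ≈ 79.27%


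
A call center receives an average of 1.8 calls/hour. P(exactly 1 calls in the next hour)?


Poisson(λ=1.8): P(X=1) = e^(-λ)×λ^k/k!
= e^(-1.8) × 1.8^1 / 1!
≈ 0.1652988882 × 1.8 / 1 ≈ 0.297538

P(X=1) ≈ 0.297538 ≈ 29.75%


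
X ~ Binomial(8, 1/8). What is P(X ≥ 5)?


P(X ≥ 5) = Σ P(X=i) for i=5..8
P(X=5) = 2401/2097152
P(X=6) = 343/4194304
P(X=7) = 7/2097152
P(X=8) = 1/16777216
Sum = 20637/16777216

P(X ≥ 5) = 20637/16777216 ≈ 0.12%


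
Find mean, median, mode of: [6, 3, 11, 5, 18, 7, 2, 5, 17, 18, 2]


Sorted: [2, 2, 3, 5, 5, 6, 7, 11, 17, 18, 18]
Mean = 94/11
Median = 6
Freq: {6: 1, 3: 1, 11: 1, 5: 2, 18: 2, 7: 1, 2: 2, 17: 1}
Mode: [2, 5, 18]

Mean=94/11, Median=6, Mode=[2, 5, 18]


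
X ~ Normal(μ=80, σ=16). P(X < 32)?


z = (32-80)/16 = -3.0
P(Z < -3.0) = 0.0013

P(X < 32) ≈ 0.0013


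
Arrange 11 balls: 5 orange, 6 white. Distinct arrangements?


11!/(5!×6!) = 462

462


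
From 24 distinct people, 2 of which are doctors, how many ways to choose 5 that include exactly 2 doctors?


Choose 2 of the 2 doctors and 3 of the other 22 people:
C(2,2)×C(22,3) = 1×1540 = 1540

1540


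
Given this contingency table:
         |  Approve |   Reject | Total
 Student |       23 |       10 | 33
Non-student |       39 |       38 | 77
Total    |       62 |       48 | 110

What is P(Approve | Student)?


P(Approve | Student) = 23/(23+10) = 23/33

P(Approve|Student) = 23/33 ≈ 69.70%


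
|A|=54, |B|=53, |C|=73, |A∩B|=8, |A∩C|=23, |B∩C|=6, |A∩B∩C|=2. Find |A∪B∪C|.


|A∪B∪C| = 54+53+73-8-23-6+2 = 145

|A∪B∪C| = 145


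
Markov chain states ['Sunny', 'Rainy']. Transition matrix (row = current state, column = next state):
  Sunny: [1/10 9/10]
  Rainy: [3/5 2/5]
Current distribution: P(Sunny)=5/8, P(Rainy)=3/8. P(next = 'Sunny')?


P(next=Sunny) = Σᵢ P(now=i)×P(i→Sunny)
= 5/8×1/10 + 3/8×3/5
= 1/16 + 9/40 = 23/80

P = 23/80 ≈ 0.2875


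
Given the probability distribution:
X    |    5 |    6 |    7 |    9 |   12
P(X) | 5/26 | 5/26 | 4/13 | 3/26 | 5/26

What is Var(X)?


E[X] = 99/13
E[X²] = 830/13
Var(X) = E[X²] - (E[X])² = 830/13 - 9801/169 = 989/169

Var(X) = 989/169 ≈ 5.8521


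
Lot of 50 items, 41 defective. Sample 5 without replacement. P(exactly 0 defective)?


Hypergeometric: C(41,0)×C(9,5)/C(50,5)
= 1×126/2118760 = 9/151340

P(X=0) = 9/151340 ≈ 0.01%


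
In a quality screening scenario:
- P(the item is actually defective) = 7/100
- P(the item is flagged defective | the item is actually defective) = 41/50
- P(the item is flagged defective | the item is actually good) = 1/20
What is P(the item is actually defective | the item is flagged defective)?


Using Bayes' theorem:
P(A|B) = P(B|A)·P(A) / P(B)

P(the item is flagged defective) = 41/50 × 7/100 + 1/20 × 93/100
= 287/5000 + 93/2000 = 1039/10000

P(the item is actually defective|the item is flagged defective) = (287/5000) / (1039/10000) = 574/1039

P(the item is actually defective|the item is flagged defective) = 574/1039 ≈ 55.25%


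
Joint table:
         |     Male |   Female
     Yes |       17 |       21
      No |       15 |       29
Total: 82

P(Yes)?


P(Yes) = (17+21)/82 = 38/82 = 19/41

P(Yes) = 19/41 ≈ 46.34%


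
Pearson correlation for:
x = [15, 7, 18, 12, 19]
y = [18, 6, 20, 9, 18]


n=5, Σx=71, Σy=71, Σxy=1122, Σx²=1103, Σy²=1165
r = (5×1122 - 71×71)/√((5×1103 - 71²)(5×1165 - 71²))
= 569/√(474×784) = 569/√371616 ≈ 569/609.6031 ≈ 0.9334

r ≈ 0.9334


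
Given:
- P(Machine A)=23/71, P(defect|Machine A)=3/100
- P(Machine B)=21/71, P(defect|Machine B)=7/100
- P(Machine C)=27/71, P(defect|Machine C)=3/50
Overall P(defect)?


P(B) = Σ P(B|Aᵢ)×P(Aᵢ)
  3/100×23/71 = 69/7100
  7/100×21/71 = 147/7100
  3/50×27/71 = 81/3550
Sum = 189/3550

P(defect) = 189/3550 ≈ 5.32%


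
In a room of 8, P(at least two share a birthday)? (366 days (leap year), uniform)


P(all different) = Π(366-i)/366 for i=0..7
= 0.925861
P(match) = 1 - 0.925861 = 0.074139

P ≈ 0.0741 ≈ 7.41%


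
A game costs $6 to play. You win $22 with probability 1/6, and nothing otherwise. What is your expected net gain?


E[gain] = (22-6)×1/6 + (-6)×5/6
= 8/3 - 5 = -7/3

Expected net gain = $-7/3 ≈ $-2.33


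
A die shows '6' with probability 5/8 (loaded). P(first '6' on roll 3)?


Geometric: P(X=3) = (1-p)^(k-1)×p = (3/8)^2×5/8 = 45/512

P(X=3) = 45/512 ≈ 8.79%


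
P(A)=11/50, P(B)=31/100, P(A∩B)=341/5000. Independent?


P(A)×P(B) = 341/5000
P(A∩B) = 341/5000
Equal ✓ → Independent

Yes, independent


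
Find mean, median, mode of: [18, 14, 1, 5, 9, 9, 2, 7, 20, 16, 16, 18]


Sorted: [1, 2, 5, 7, 9, 9, 14, 16, 16, 18, 18, 20]
Mean = 135/12 = 45/4
Median = 23/2
Freq: {18: 2, 14: 1, 1: 1, 5: 1, 9: 2, 2: 1, 7: 1, 20: 1, 16: 2}
Mode: [9, 16, 18]

Mean=45/4, Median=23/2, Mode=[9, 16, 18]


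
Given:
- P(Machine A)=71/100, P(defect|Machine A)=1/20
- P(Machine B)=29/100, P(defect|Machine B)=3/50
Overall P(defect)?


P(B) = Σ P(B|Aᵢ)×P(Aᵢ)
  1/20×71/100 = 71/2000
  3/50×29/100 = 87/5000
Sum = 529/10000

P(defect) = 529/10000 ≈ 5.29%


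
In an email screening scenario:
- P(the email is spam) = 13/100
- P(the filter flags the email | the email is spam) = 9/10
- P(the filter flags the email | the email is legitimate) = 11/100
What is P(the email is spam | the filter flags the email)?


Using Bayes' theorem:
P(A|B) = P(B|A)·P(A) / P(B)

P(the filter flags the email) = 9/10 × 13/100 + 11/100 × 87/100
= 117/1000 + 957/10000 = 2127/10000

P(the email is spam|the filter flags the email) = (117/1000) / (2127/10000) = 390/709

P(the email is spam|the filter flags the email) = 390/709 ≈ 55.01%


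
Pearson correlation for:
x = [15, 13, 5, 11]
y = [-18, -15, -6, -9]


n=4, Σx=44, Σy=-48, Σxy=-594, Σx²=540, Σy²=666
r = (4×(-594) - 44×(-48))/√((4×540 - 44²)(4×666 - (-48)²))
= -264/√(224×360) = -264/√80640 ≈ -264/283.9718 ≈ -0.9297

r ≈ -0.9297


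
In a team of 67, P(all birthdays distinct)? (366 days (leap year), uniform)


P(all different) = Π(366-i)/366 for i=0..66
= (366/366)×(365/366)×...×(300/366)
= 0.001590

P ≈ 0.0016 ≈ 0.16%


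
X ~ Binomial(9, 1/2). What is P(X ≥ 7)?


P(X ≥ 7) = Σ P(X=i) for i=7..9
P(X=7) = 9/128
P(X=8) = 9/512
P(X=9) = 1/512
Sum = 23/256

P(X ≥ 7) = 23/256 ≈ 8.98%


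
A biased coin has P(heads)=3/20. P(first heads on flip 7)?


Geometric: P(X=7) = (1-p)^(k-1)×p = (17/20)^6×3/20 = 72412707/1280000000

P(X=7) = 72412707/1280000000 ≈ 5.66%


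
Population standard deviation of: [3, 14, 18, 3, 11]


Mean = 49/5
  (3-49/5)²=1156/25
  (14-49/5)²=441/25
  (18-49/5)²=1681/25
  (3-49/5)²=1156/25
  (11-49/5)²=36/25
Σ(x-μ)² = 894/5
σ² = (894/5)/5 = 894/25

σ = √(894/25) ≈ 5.9800


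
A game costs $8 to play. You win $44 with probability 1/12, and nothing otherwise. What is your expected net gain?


E[gain] = (44-8)×1/12 + (-8)×11/12
= 3 - 22/3 = -13/3

Expected net gain = $-13/3 ≈ $-4.33


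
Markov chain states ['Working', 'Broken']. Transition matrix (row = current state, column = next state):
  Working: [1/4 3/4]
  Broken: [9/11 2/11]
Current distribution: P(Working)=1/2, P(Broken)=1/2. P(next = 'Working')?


P(next=Working) = Σᵢ P(now=i)×P(i→Working)
= 1/2×1/4 + 1/2×9/11
= 1/8 + 9/22 = 47/88

P = 47/88 ≈ 0.5341


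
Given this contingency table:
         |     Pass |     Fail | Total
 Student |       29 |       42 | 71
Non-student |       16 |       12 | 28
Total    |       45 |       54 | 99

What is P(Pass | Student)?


P(Pass | Student) = 29/(29+42) = 29/71

P(Pass|Student) = 29/71 ≈ 40.85%


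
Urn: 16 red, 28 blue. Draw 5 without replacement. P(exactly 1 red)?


Hypergeometric: C(16,1)×C(28,4)/C(44,5)
= 16×20475/1086008 = 5850/19393

P(X=1) = 5850/19393 ≈ 30.17%


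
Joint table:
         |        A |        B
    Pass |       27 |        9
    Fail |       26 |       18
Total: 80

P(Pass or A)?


P(Pass∨A) = P(Pass) + P(A) - P(Pass∧A)
= (36 + 53 - 27)/80 = 62/80 = 31/40

P = 31/40 ≈ 77.50%


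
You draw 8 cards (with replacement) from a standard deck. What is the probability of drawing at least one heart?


P(not a heart) = 39/52 = 3/4
P(none in 8 draws) = (3/4)^8 = 6561/65536
P(≥1 heart) = 1 - 6561/65536 = 58975/65536

P = 58975/65536 ≈ 89.99%


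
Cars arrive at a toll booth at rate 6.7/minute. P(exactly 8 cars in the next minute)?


Poisson(λ=6.7): P(X=8) = e^(-λ)×λ^k/k!
= e^(-6.7) × 6.7^8 / 8!
≈ 0.001230911903 × 4060676.77557 / 40320 ≈ 0.123967

P(X=8) ≈ 0.123967 ≈ 12.40%


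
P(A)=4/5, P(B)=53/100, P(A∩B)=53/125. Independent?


P(A)×P(B) = 53/125
P(A∩B) = 53/125
Equal ✓ → Independent

Yes, independent


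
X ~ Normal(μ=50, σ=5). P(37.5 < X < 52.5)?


z₁=(37.5-50)/5=-2.5, z₂=(52.5-50)/5=0.5
P = Φ(0.5) - Φ(-2.5) = 0.691462 - 0.006210 = 0.685252 ≈ 0.6853

P(37.5 < X < 52.5) ≈ 0.6853


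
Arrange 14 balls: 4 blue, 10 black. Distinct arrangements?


14!/(4!×10!) = 1001

1001


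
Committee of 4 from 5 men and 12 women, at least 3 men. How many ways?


Count by #men:
  3M,1W: C(5,3)×C(12,1)=120
  4M,0W: C(5,4)×C(12,0)=5
Total = 125

125


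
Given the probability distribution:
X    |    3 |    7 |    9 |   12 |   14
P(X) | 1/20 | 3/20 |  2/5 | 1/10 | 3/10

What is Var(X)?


E[X] = 51/5
E[X²] = 567/5
Var(X) = E[X²] - (E[X])² = 567/5 - 2601/25 = 234/25

Var(X) = 234/25 ≈ 9.3600


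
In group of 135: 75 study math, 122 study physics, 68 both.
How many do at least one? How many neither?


|A∪B| = 75+122-68 = 129
Neither = 135-129 = 6

At least one: 129; Neither: 6


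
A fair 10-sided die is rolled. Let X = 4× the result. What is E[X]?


E[die] = (1+10)/2 = 11/2
E[X] = 4 × 11/2 = 22

E[X] = 22


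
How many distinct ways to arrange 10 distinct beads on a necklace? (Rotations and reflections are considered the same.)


Free circular arrangements: rotations and reflections both identified.
(n-1)!/2 = 9!/2 = 362880/2 = 181440

181440


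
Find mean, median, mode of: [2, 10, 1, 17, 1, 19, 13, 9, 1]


Sorted: [1, 1, 1, 2, 9, 10, 13, 17, 19]
Mean = 73/9
Median = 9
Freq: {2: 1, 10: 1, 1: 3, 17: 1, 19: 1, 13: 1, 9: 1}
Mode: [1]

Mean=73/9, Median=9, Mode=1


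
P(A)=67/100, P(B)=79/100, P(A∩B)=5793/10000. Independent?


P(A)×P(B) = 5293/10000
P(A∩B) = 5793/10000
Not equal → NOT independent

No, not independent


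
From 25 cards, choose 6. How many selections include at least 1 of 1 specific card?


Complement: C(25,6) - C(24,6) = 177100 - 134596 = 42504

42504


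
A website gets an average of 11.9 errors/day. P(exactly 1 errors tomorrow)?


Poisson(λ=11.9): P(X=1) = e^(-λ)×λ^k/k!
= e^(-11.9) × 11.9^1 / 1!
≈ 6.790404807e-06 × 11.9 / 1 ≈ 0.000081

P(X=1) ≈ 0.000081 ≈ 0.01%


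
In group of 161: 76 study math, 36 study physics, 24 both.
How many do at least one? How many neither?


|A∪B| = 76+36-24 = 88
Neither = 161-88 = 73

At least one: 88; Neither: 73


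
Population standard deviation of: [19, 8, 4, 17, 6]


Mean = 54/5
  (19-54/5)²=1681/25
  (8-54/5)²=196/25
  (4-54/5)²=1156/25
  (17-54/5)²=961/25
  (6-54/5)²=576/25
Σ(x-μ)² = 914/5
σ² = (914/5)/5 = 914/25

σ = √(914/25) ≈ 6.0465


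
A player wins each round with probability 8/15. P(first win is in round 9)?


Geometric: P(X=9) = (1-p)^(k-1)×p = (7/15)^8×8/15 = 46118408/38443359375

P(X=9) = 46118408/38443359375 ≈ 0.12%


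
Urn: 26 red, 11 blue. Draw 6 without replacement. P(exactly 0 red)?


Hypergeometric: C(26,0)×C(11,6)/C(37,6)
= 1×462/2324784 = 1/5032

P(X=0) = 1/5032 ≈ 0.02%


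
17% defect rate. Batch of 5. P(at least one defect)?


P(all good) = (83/100)^5 = 3939040643/10000000000
P(≥1 defect) = 6060959357/10000000000

P = 6060959357/10000000000 ≈ 60.61%


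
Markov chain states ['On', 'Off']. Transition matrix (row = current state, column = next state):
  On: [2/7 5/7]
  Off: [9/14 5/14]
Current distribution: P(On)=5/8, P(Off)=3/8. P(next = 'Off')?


P(next=Off) = Σᵢ P(now=i)×P(i→Off)
= 5/8×5/7 + 3/8×5/14
= 25/56 + 15/112 = 65/112

P = 65/112 ≈ 0.5804


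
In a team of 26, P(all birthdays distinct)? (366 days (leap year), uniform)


P(all different) = Π(366-i)/366 for i=0..25
= (366/366)×(365/366)×...×(341/366)
= 0.402786

P ≈ 0.4028 ≈ 40.28%


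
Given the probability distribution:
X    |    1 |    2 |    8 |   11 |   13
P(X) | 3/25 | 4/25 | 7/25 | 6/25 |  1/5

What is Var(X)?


E[X] = 198/25
E[X²] = 2038/25
Var(X) = E[X²] - (E[X])² = 2038/25 - 39204/625 = 11746/625

Var(X) = 11746/625 ≈ 18.7936


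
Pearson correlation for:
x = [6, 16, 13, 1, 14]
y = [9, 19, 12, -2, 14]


n=5, Σx=50, Σy=52, Σxy=708, Σx²=658, Σy²=786
r = (5×708 - 50×52)/√((5×658 - 50²)(5×786 - 52²))
= 940/√(790×1226) = 940/√968540 ≈ 940/984.1443 ≈ 0.9551

r ≈ 0.9551


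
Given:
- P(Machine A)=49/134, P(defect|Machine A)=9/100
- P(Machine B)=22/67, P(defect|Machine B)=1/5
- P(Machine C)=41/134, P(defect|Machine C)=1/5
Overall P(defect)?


P(B) = Σ P(B|Aᵢ)×P(Aᵢ)
  9/100×49/134 = 441/13400
  1/5×22/67 = 22/335
  1/5×41/134 = 41/670
Sum = 2141/13400

P(defect) = 2141/13400 ≈ 15.98%


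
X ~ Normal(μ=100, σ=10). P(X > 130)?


z = (130-100)/10 = 3.0
P(X > 130) = 1 - P(Z ≤ 3.0) = 1 - 0.9987 = 0.0013

P(X > 130) ≈ 0.0013


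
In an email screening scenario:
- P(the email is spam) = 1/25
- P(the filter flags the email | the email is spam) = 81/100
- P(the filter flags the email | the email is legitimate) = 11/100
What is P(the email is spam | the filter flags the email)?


Using Bayes' theorem:
P(A|B) = P(B|A)·P(A) / P(B)

P(the filter flags the email) = 81/100 × 1/25 + 11/100 × 24/25
= 81/2500 + 66/625 = 69/500

P(the email is spam|the filter flags the email) = (81/2500) / (69/500) = 27/115

P(the email is spam|the filter flags the email) = 27/115 ≈ 23.48%


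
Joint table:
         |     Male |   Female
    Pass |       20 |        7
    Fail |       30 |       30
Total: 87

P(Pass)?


P(Pass) = (20+7)/87 = 27/87 = 9/29

P(Pass) = 9/29 ≈ 31.03%


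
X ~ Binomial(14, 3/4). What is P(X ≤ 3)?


P(X ≤ 3) = Σ P(X=i) for i=0..3
P(X=0) = 1/268435456
P(X=1) = 21/134217728
P(X=2) = 819/268435456
P(X=3) = 2457/67108864
Sum = 5345/134217728

P(X ≤ 3) = 5345/134217728 ≈ 0.00%


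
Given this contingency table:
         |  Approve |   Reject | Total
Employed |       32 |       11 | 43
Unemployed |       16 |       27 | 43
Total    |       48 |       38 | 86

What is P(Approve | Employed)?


P(Approve | Employed) = 32/(32+11) = 32/43

P(Approve|Employed) = 32/43 ≈ 74.42%


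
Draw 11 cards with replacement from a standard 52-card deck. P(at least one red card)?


P(not a red card) = 26/52 = 1/2
P(none in 11 draws) = (1/2)^11 = 1/2048
P(≥1 red card) = 1 - 1/2048 = 2047/2048

P = 2047/2048 ≈ 99.95%


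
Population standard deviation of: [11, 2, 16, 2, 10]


Mean = 41/5
  (11-41/5)²=196/25
  (2-41/5)²=961/25
  (16-41/5)²=1521/25
  (2-41/5)²=961/25
  (10-41/5)²=81/25
Σ(x-μ)² = 744/5
σ² = (744/5)/5 = 744/25

σ = √(744/25) ≈ 5.4553


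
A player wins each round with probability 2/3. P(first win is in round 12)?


Geometric: P(X=12) = (1-p)^(k-1)×p = (1/3)^11×2/3 = 2/531441

P(X=12) = 2/531441 ≈ 0.00%


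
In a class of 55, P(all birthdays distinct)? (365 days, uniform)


P(all different) = Π(365-i)/365 for i=0..54
= (365/365)×(364/365)×...×(311/365)
= 0.013738

P ≈ 0.0137 ≈ 1.37%


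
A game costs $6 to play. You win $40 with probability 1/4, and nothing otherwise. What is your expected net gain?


E[gain] = (40-6)×1/4 + (-6)×3/4
= 17/2 - 9/2 = 4

Expected net gain = $4 ≈ $4.00


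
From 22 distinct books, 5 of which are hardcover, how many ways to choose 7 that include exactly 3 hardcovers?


Choose 3 of the 5 hardcovers and 4 of the other 17 books:
C(5,3)×C(17,4) = 10×2380 = 23800

23800


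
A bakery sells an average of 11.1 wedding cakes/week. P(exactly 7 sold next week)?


Poisson(λ=11.1): P(X=7) = e^(-λ)×λ^k/k!
= e^(-11.1) × 11.1^7 / 7!
≈ 1.511232382e-05 × 20761601.529 / 5040 ≈ 0.062253

P(X=7) ≈ 0.062253 ≈ 6.23%


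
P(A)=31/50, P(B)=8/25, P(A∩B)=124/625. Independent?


P(A)×P(B) = 124/625
P(A∩B) = 124/625
Equal ✓ → Independent

Yes, independent


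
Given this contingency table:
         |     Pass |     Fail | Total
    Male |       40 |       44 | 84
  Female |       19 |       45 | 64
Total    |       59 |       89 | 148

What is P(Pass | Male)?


P(Pass | Male) = 40/(40+44) = 40/84 = 10/21

P(Pass|Male) = 10/21 ≈ 47.62%


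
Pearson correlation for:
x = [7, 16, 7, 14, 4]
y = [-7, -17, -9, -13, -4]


n=5, Σx=48, Σy=-50, Σxy=-582, Σx²=566, Σy²=604
r = (5×(-582) - 48×(-50))/√((5×566 - 48²)(5×604 - (-50)²))
= -510/√(526×520) = -510/√273520 ≈ -510/522.9914 ≈ -0.9752

r ≈ -0.9752


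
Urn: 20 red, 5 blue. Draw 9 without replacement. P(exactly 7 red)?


Hypergeometric: C(20,7)×C(5,2)/C(25,9)
= 77520×10/2042975 = 96/253

P(X=7) = 96/253 ≈ 37.94%


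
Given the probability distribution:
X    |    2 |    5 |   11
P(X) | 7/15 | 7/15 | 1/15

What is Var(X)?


E[X] = 4
E[X²] = 108/5
Var(X) = E[X²] - (E[X])² = 108/5 - 16 = 28/5

Var(X) = 28/5 ≈ 5.6000


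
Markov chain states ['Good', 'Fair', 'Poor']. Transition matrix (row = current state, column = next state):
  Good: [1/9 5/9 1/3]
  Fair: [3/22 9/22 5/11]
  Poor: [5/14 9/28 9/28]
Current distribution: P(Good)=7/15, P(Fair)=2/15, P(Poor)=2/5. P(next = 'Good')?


P(next=Good) = Σᵢ P(now=i)×P(i→Good)
= 7/15×1/9 + 2/15×3/22 + 2/5×5/14
= 7/135 + 1/55 + 1/7 = 2213/10395

P = 2213/10395 ≈ 0.2129


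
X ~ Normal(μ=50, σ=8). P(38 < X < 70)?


z₁=(38-50)/8=-1.5, z₂=(70-50)/8=2.5
P = Φ(2.5) - Φ(-1.5) = 0.993790 - 0.066807 = 0.926983 ≈ 0.9270

P(38 < X < 70) ≈ 0.9270


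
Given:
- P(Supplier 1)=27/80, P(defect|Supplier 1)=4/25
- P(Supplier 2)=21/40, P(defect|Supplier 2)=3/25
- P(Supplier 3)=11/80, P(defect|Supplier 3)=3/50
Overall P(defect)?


P(B) = Σ P(B|Aᵢ)×P(Aᵢ)
  4/25×27/80 = 27/500
  3/25×21/40 = 63/1000
  3/50×11/80 = 33/4000
Sum = 501/4000

P(defect) = 501/4000 ≈ 12.53%


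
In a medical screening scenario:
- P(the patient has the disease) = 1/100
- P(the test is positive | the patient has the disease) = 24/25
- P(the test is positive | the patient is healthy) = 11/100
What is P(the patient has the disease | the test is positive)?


Using Bayes' theorem:
P(A|B) = P(B|A)·P(A) / P(B)

P(the test is positive) = 24/25 × 1/100 + 11/100 × 99/100
= 6/625 + 1089/10000 = 237/2000

P(the patient has the disease|the test is positive) = (6/625) / (237/2000) = 32/395

P(the patient has the disease|the test is positive) = 32/395 ≈ 8.10%


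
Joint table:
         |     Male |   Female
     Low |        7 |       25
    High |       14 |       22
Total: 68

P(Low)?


P(Low) = (7+25)/68 = 32/68 = 8/17

P(Low) = 8/17 ≈ 47.06%


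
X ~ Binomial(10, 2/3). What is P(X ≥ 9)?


P(X ≥ 9) = Σ P(X=i) for i=9..10
P(X=9) = 5120/59049
P(X=10) = 1024/59049
Sum = 2048/19683

P(X ≥ 9) = 2048/19683 ≈ 10.40%


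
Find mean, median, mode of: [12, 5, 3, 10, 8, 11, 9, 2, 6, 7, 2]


Sorted: [2, 2, 3, 5, 6, 7, 8, 9, 10, 11, 12]
Mean = 75/11
Median = 7
Freq: {12: 1, 5: 1, 3: 1, 10: 1, 8: 1, 11: 1, 9: 1, 2: 2, 6: 1, 7: 1}
Mode: [2]

Mean=75/11, Median=7, Mode=2


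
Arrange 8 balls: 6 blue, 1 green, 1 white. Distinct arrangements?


8!/(6!×1!×1!) = 56

56


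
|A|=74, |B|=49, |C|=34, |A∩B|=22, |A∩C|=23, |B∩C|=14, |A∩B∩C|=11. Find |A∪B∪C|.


|A∪B∪C| = 74+49+34-22-23-14+11 = 109

|A∪B∪C| = 109


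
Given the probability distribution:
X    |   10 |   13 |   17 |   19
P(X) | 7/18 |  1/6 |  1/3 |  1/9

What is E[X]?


E[X] = Σ x·P(X=x)
= (10)×(7/18) + (13)×(1/6) + (17)×(1/3) + (19)×(1/9)
= 83/6

E[X] = 83/6


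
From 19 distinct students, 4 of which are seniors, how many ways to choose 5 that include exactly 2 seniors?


Choose 2 of the 4 seniors and 3 of the other 15 students:
C(4,2)×C(15,3) = 6×455 = 2730

2730


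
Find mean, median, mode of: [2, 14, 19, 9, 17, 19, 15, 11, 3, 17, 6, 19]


Sorted: [2, 3, 6, 9, 11, 14, 15, 17, 17, 19, 19, 19]
Mean = 151/12
Median = 29/2
Freq: {2: 1, 14: 1, 19: 3, 9: 1, 17: 2, 15: 1, 11: 1, 3: 1, 6: 1}
Mode: [19]

Mean=151/12, Median=29/2, Mode=19


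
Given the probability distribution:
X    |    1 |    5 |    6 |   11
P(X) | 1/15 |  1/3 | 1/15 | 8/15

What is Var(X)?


E[X] = 8
E[X²] = 226/3
Var(X) = E[X²] - (E[X])² = 226/3 - 64 = 34/3

Var(X) = 34/3 ≈ 11.3333


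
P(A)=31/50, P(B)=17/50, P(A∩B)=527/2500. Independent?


P(A)×P(B) = 527/2500
P(A∩B) = 527/2500
Equal ✓ → Independent

Yes, independent


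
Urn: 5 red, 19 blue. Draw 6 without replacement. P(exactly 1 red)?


Hypergeometric: C(5,1)×C(19,5)/C(24,6)
= 5×11628/134596 = 765/1771

P(X=1) = 765/1771 ≈ 43.20%


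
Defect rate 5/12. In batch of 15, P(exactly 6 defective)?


Binomial: P(X=6) = C(15,6)×p^6×(1-p)^9
= 5005 × 15625/2985984 × 40353607/5159780352 = 3155778172421875/15407021574586368

P(X=6) = 3155778172421875/15407021574586368 ≈ 20.48%


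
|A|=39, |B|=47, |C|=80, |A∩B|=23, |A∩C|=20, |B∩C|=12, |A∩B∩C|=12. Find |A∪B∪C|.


|A∪B∪C| = 39+47+80-23-20-12+12 = 123

|A∪B∪C| = 123


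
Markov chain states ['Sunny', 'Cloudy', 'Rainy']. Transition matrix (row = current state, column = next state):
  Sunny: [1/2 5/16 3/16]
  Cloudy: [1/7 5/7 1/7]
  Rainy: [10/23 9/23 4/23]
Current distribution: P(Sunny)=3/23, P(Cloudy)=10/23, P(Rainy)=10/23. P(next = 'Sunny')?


P(next=Sunny) = Σᵢ P(now=i)×P(i→Sunny)
= 3/23×1/2 + 10/23×1/7 + 10/23×10/23
= 3/46 + 10/161 + 100/529 = 2343/7406

P = 2343/7406 ≈ 0.3164


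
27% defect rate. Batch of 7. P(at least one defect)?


P(all good) = (73/100)^7 = 11047398519097/100000000000000
P(≥1 defect) = 88952601480903/100000000000000

P = 88952601480903/100000000000000 ≈ 88.95%


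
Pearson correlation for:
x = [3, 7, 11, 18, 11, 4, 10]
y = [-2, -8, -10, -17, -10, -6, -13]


n=7, Σx=64, Σy=-66, Σxy=-742, Σx²=740, Σy²=762
r = (7×(-742) - 64×(-66))/√((7×740 - 64²)(7×762 - (-66)²))
= -970/√(1084×978) = -970/√1060152 ≈ -970/1029.6368 ≈ -0.9421

r ≈ -0.9421


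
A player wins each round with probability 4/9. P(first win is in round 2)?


Geometric: P(X=2) = (1-p)^(k-1)×p = (5/9)^1×4/9 = 20/81

P(X=2) = 20/81 ≈ 24.69%


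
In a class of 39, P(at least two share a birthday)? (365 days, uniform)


P(all different) = Π(365-i)/365 for i=0..38
= 0.121780
P(match) = 1 - 0.121780 = 0.878220

P ≈ 0.8782 ≈ 87.82%


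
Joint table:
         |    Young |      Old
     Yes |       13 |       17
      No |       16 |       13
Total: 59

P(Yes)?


P(Yes) = (13+17)/59 = 30/59

P(Yes) = 30/59 ≈ 50.85%


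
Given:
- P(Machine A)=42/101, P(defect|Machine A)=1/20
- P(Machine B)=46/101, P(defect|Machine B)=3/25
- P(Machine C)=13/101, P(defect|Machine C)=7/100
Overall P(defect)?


P(B) = Σ P(B|Aᵢ)×P(Aᵢ)
  1/20×42/101 = 21/1010
  3/25×46/101 = 138/2525
  7/100×13/101 = 91/10100
Sum = 853/10100

P(defect) = 853/10100 ≈ 8.45%


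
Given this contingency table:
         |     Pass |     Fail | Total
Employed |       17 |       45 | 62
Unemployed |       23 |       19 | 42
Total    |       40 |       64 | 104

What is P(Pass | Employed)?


P(Pass | Employed) = 17/(17+45) = 17/62

P(Pass|Employed) = 17/62 ≈ 27.42%


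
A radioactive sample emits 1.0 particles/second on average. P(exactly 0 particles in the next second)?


Poisson(λ=1.0): P(X=0) = e^(-λ)×λ^k/k!
= e^(-1.0) × 1.0^0 / 0!
≈ 0.3678794412 × 1 / 1 ≈ 0.367879

P(X=0) ≈ 0.367879 ≈ 36.79%


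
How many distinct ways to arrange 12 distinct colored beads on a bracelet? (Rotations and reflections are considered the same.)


Free circular arrangements: rotations and reflections both identified.
(n-1)!/2 = 11!/2 = 39916800/2 = 19958400

19958400


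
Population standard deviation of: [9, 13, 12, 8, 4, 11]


Mean = 57/6 = 19/2
  (9-19/2)²=1/4
  (13-19/2)²=49/4
  (12-19/2)²=25/4
  (8-19/2)²=9/4
  (4-19/2)²=121/4
  (11-19/2)²=9/4
Σ(x-μ)² = 107/2
σ² = (107/2)/6 = 107/12

σ = √(107/12) ≈ 2.9861


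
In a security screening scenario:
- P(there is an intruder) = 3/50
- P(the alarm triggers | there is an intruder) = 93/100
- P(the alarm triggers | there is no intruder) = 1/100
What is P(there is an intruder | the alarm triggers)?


Using Bayes' theorem:
P(A|B) = P(B|A)·P(A) / P(B)

P(the alarm triggers) = 93/100 × 3/50 + 1/100 × 47/50
= 279/5000 + 47/5000 = 163/2500

P(there is an intruder|the alarm triggers) = (279/5000) / (163/2500) = 279/326

P(there is an intruder|the alarm triggers) = 279/326 ≈ 85.58%


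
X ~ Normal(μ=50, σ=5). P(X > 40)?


z = (40-50)/5 = -2.0
P(X > 40) = 1 - P(Z ≤ -2.0) = 1 - 0.0228 = 0.9772

P(X > 40) ≈ 0.9772


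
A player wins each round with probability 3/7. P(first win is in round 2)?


Geometric: P(X=2) = (1-p)^(k-1)×p = (4/7)^1×3/7 = 12/49

P(X=2) = 12/49 ≈ 24.49%


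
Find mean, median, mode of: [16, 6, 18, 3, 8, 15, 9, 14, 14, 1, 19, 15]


Sorted: [1, 3, 6, 8, 9, 14, 14, 15, 15, 16, 18, 19]
Mean = 138/12 = 23/2
Median = 14
Freq: {16: 1, 6: 1, 18: 1, 3: 1, 8: 1, 15: 2, 9: 1, 14: 2, 1: 1, 19: 1}
Mode: [14, 15]

Mean=23/2, Median=14, Mode=[14, 15]


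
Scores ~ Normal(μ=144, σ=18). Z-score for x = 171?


z = (x - μ)/σ = (171 - 144)/18 = 1.5

z = 1.5


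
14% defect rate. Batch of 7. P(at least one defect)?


P(all good) = (43/50)^7 = 271818611107/781250000000
P(≥1 defect) = 509431388893/781250000000

P = 509431388893/781250000000 ≈ 65.21%


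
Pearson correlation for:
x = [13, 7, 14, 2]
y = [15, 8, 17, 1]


n=4, Σx=36, Σy=41, Σxy=491, Σx²=418, Σy²=579
r = (4×491 - 36×41)/√((4×418 - 36²)(4×579 - 41²))
= 488/√(376×635) = 488/√238760 ≈ 488/488.6307 ≈ 0.9987

r ≈ 0.9987


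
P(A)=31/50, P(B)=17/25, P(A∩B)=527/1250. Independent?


P(A)×P(B) = 527/1250
P(A∩B) = 527/1250
Equal ✓ → Independent

Yes, independent


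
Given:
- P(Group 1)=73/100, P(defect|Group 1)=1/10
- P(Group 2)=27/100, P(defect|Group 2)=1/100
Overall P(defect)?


P(B) = Σ P(B|Aᵢ)×P(Aᵢ)
  1/10×73/100 = 73/1000
  1/100×27/100 = 27/10000
Sum = 757/10000

P(defect) = 757/10000 ≈ 7.57%


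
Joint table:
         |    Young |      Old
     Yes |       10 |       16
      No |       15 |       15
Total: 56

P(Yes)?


P(Yes) = (10+16)/56 = 26/56 = 13/28

P(Yes) = 13/28 ≈ 46.43%


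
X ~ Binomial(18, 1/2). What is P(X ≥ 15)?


P(X ≥ 15) = Σ P(X=i) for i=15..18
P(X=15) = 51/16384
P(X=16) = 153/262144
P(X=17) = 9/131072
P(X=18) = 1/262144
Sum = 247/65536

P(X ≥ 15) = 247/65536 ≈ 0.38%


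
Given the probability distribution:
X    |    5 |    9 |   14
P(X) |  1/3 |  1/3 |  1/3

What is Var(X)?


E[X] = 28/3
E[X²] = 302/3
Var(X) = E[X²] - (E[X])² = 302/3 - 784/9 = 122/9

Var(X) = 122/9 ≈ 13.5556


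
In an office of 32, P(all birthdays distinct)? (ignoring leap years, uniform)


P(all different) = Π(365-i)/365 for i=0..31
= (365/365)×(364/365)×...×(334/365)
= 0.246652

P ≈ 0.2467 ≈ 24.67%


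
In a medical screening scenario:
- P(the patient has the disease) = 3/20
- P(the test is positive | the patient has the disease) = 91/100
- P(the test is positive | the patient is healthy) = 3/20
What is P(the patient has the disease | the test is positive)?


Using Bayes' theorem:
P(A|B) = P(B|A)·P(A) / P(B)

P(the test is positive) = 91/100 × 3/20 + 3/20 × 17/20
= 273/2000 + 51/400 = 33/125

P(the patient has the disease|the test is positive) = (273/2000) / (33/125) = 91/176

P(the patient has the disease|the test is positive) = 91/176 ≈ 51.70%


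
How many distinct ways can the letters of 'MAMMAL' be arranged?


Letters: 6, freq: {'M': 3, 'A': 2, 'L': 1}
6!/(3!×2!×1!) = 720/12 = 60

60


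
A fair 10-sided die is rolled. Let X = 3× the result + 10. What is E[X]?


E[die] = (1+10)/2 = 11/2
E[X] = 3×11/2 + 10 = 53/2

E[X] = 53/2


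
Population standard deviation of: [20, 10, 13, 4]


Mean = 47/4
  (20-47/4)²=1089/16
  (10-47/4)²=49/16
  (13-47/4)²=25/16
  (4-47/4)²=961/16
Σ(x-μ)² = 531/4
σ² = (531/4)/4 = 531/16

σ = √(531/16) ≈ 5.7609


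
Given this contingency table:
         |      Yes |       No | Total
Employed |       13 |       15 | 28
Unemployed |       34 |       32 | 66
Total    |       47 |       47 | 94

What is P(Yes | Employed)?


P(Yes | Employed) = 13/(13+15) = 13/28

P(Yes|Employed) = 13/28 ≈ 46.43%


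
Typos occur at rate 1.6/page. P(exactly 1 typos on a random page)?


Poisson(λ=1.6): P(X=1) = e^(-λ)×λ^k/k!
= e^(-1.6) × 1.6^1 / 1!
≈ 0.201896518 × 1.6 / 1 ≈ 0.323034

P(X=1) ≈ 0.323034 ≈ 32.30%


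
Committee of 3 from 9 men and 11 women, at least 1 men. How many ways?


Count by #men:
  1M,2W: C(9,1)×C(11,2)=495
  2M,1W: C(9,2)×C(11,1)=396
  3M,0W: C(9,3)×C(11,0)=84
Total = 975

975


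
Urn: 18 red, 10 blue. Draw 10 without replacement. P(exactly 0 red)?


Hypergeometric: C(18,0)×C(10,10)/C(28,10)
= 1×1/13123110 = 1/13123110

P(X=0) = 1/13123110 ≈ 0.00%


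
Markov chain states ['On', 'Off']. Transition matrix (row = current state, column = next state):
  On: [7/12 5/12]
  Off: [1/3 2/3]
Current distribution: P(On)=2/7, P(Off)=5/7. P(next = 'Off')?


P(next=Off) = Σᵢ P(now=i)×P(i→Off)
= 2/7×5/12 + 5/7×2/3
= 5/42 + 10/21 = 25/42

P = 25/42 ≈ 0.5952


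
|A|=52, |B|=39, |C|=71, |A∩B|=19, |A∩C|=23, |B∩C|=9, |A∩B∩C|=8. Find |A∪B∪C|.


|A∪B∪C| = 52+39+71-19-23-9+8 = 119

|A∪B∪C| = 119


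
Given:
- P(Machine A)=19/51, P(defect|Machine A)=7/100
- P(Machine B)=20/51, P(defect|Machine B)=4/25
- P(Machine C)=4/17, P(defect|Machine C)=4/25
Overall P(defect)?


P(B) = Σ P(B|Aᵢ)×P(Aᵢ)
  7/100×19/51 = 133/5100
  4/25×20/51 = 16/255
  4/25×4/17 = 16/425
Sum = 43/340

P(defect) = 43/340 ≈ 12.65%


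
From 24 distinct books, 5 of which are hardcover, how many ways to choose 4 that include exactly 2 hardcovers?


Choose 2 of the 5 hardcovers and 2 of the other 19 books:
C(5,2)×C(19,2) = 10×171 = 1710

1710


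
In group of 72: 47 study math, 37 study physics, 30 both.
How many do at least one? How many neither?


|A∪B| = 47+37-30 = 54
Neither = 72-54 = 18

At least one: 54; Neither: 18


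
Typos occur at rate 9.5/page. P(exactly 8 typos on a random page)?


Poisson(λ=9.5): P(X=8) = e^(-λ)×λ^k/k!
= e^(-9.5) × 9.5^8 / 8!
≈ 7.485182989e-05 × 66342043.1289 / 40320 ≈ 0.123160

P(X=8) ≈ 0.123160 ≈ 12.32%


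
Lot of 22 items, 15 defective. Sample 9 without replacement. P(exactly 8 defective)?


Hypergeometric: C(15,8)×C(7,1)/C(22,9)
= 6435×7/497420 = 117/1292

P(X=8) = 117/1292 ≈ 9.06%


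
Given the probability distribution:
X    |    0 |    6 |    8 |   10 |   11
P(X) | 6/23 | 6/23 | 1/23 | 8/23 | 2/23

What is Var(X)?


E[X] = 146/23
E[X²] = 1322/23
Var(X) = E[X²] - (E[X])² = 1322/23 - 21316/529 = 9090/529

Var(X) = 9090/529 ≈ 17.1834


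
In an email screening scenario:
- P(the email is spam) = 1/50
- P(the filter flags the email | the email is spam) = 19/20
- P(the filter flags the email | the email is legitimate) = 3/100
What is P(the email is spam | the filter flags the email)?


Using Bayes' theorem:
P(A|B) = P(B|A)·P(A) / P(B)

P(the filter flags the email) = 19/20 × 1/50 + 3/100 × 49/50
= 19/1000 + 147/5000 = 121/2500

P(the email is spam|the filter flags the email) = (19/1000) / (121/2500) = 95/242

P(the email is spam|the filter flags the email) = 95/242 ≈ 39.26%


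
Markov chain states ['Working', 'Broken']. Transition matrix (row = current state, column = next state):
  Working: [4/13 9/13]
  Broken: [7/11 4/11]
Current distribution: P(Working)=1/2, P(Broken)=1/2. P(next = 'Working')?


P(next=Working) = Σᵢ P(now=i)×P(i→Working)
= 1/2×4/13 + 1/2×7/11
= 2/13 + 7/22 = 135/286

P = 135/286 ≈ 0.4720
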